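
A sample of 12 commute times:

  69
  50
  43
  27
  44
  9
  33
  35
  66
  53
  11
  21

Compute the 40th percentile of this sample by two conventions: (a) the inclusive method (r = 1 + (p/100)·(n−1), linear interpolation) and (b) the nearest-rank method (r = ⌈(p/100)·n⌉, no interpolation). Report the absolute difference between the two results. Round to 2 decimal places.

0.80

Sorted: 9, 11, 21, 27, 33, 35, 43, 44, 50, 53, 66, 69.
n = 12.
(a) r = 5.4; between ranks 5 (33) and 6 (35): 33.8.
(b) the nearest-rank method: rank 5 → 33.
|33.8 − 33| = 0.8.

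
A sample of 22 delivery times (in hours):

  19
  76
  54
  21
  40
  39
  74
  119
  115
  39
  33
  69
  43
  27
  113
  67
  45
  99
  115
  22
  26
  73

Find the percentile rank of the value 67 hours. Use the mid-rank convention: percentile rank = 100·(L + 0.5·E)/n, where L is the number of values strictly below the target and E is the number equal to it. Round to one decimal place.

56.8

Sorted: 19, 21, 22, 26, 27, 33, 39, 39, 40, 43, 45, 54, 67, 69, 73, 74, 76, 99, 113, 115, 115, 119.
Count below 67: L = 12; count equal: E = 1; n = 22.
Percentile rank = 100·(12 + 0.5·1)/22 = 100·12.5/22 = 56.82.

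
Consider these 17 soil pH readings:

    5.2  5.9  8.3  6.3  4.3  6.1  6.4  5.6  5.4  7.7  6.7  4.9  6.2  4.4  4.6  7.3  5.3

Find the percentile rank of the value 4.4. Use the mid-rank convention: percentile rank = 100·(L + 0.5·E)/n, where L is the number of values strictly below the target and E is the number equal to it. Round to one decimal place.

8.8

Sorted: 4.3, 4.4, 4.6, 4.9, 5.2, 5.3, 5.4, 5.6, 5.9, 6.1, 6.2, 6.3, 6.4, 6.7, 7.3, 7.7, 8.3.
Count below 4.4: L = 1; count equal: E = 1; n = 17.
Percentile rank = 100·(1 + 0.5·1)/17 = 100·1.5/17 = 8.824.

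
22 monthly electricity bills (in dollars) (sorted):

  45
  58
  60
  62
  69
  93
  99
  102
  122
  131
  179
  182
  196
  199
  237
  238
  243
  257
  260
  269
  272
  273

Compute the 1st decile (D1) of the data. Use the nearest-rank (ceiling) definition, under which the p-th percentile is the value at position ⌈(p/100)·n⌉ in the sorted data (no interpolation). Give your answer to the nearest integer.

60

n = 22.
Position = ⌈10/100 · 22⌉ = ⌈2.2⌉ = 3.
The value at rank 3 is 60.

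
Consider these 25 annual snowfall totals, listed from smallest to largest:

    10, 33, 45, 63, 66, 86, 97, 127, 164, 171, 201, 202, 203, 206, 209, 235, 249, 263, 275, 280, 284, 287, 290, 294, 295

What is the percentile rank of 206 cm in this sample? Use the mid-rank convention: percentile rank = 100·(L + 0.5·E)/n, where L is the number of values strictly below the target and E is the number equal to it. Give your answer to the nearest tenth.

54.0

Count below 206: L = 13; count equal: E = 1; n = 25.
Percentile rank = 100·(13 + 0.5·1)/25 = 100·13.5/25 = 54.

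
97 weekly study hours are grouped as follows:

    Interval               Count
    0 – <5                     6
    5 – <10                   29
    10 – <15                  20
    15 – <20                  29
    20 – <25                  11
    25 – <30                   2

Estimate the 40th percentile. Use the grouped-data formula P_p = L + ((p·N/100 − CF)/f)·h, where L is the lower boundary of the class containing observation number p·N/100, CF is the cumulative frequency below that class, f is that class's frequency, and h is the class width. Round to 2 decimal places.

10.95

N = 97; target position k = 40/100 · 97 = 38.8.
Cumulative frequencies: 6, 35, 55, 84, 95, 97.
Observation 38.8 falls in the class 10 – <15.
L = 10, CF = 35, f = 20, h = 5.
P40 = 10 + ((38.8 − 35)/20)·5 = 10 + 0.95 = 10.95.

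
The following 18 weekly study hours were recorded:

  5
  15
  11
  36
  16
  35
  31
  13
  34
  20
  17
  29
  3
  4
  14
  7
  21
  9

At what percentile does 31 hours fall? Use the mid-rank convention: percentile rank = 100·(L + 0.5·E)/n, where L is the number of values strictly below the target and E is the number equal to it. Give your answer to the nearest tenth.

Sorted: 3, 4, 5, 7, 9, 11, 13, 14, 15, 16, 17, 20, 21, 29, 31, 34, 35, 36.
Count below 31: L = 14; count equal: E = 1; n = 18.
Percentile rank = 100·(14 + 0.5·1)/18 = 100·14.5/18 = 80.56.

80.6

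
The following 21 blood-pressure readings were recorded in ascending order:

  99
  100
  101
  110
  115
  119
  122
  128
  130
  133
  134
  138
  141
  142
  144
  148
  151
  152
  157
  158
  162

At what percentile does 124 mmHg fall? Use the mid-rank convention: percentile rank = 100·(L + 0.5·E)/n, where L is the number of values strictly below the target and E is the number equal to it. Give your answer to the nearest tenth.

33.3

Count below 124: L = 7; count equal: E = 0; n = 21.
Percentile rank = 100·(7 + 0.5·0)/21 = 100·7/21 = 33.33.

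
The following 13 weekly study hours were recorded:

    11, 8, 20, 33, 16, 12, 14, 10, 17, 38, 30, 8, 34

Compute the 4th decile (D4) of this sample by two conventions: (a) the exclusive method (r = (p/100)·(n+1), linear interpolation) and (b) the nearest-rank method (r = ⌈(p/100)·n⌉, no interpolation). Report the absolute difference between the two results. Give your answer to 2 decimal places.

0.80

Sorted: 8, 8, 10, 11, 12, 14, 16, 17, 20, 30, 33, 34, 38.
n = 13.
(a) r = 5.6; between ranks 5 (12) and 6 (14): 13.2.
(b) the nearest-rank method: rank 6 → 14.
|13.2 − 14| = 0.8.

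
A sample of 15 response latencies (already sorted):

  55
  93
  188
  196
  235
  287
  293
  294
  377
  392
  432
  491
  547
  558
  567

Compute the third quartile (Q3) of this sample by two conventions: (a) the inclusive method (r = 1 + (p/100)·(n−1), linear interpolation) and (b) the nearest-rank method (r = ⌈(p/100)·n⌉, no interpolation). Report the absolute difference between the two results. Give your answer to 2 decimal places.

n = 15.
(a) r = 11.5; between ranks 11 (432) and 12 (491): 461.5.
(b) the nearest-rank method: rank 12 → 491.
|461.5 − 491| = 29.5.

29.50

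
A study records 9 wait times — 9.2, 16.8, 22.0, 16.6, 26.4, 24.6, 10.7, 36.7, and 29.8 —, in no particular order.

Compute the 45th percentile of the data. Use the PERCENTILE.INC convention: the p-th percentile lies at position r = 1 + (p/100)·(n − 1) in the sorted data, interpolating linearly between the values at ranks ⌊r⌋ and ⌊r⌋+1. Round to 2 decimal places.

Sorted: 9.2, 10.7, 16.6, 16.8, 22.0, 24.6, 26.4, 29.8, 36.7.
n = 9.
r = 1 + (45/100)·(9 − 1) = 1 + 3.6 = 4.6.
Rank 4 is 16.8 and rank 5 is 22.0.
Interpolate: 16.8 + 0.6·(22.0 − 16.8) = 16.8 + 0.6·5.2 = 19.92.

19.92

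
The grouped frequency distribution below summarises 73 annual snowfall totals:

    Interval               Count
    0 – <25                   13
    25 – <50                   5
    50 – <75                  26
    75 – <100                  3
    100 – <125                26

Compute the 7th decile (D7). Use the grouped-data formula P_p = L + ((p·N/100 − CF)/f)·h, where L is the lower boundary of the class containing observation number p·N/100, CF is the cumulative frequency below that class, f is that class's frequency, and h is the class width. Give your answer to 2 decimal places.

N = 73; target position k = 70/100 · 73 = 51.1.
Cumulative frequencies: 13, 18, 44, 47, 73.
Observation 51.1 falls in the class 100 – <125.
L = 100, CF = 47, f = 26, h = 25.
P70 = 100 + ((51.1 − 47)/26)·25 = 100 + 3.94231 = 103.942.

103.94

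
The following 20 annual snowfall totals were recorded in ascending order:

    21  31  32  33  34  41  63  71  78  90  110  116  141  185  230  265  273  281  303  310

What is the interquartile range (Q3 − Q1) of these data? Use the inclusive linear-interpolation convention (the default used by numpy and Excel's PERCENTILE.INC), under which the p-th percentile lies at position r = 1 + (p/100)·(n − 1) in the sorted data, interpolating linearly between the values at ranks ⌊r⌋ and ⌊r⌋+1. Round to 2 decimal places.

199.50

n = 20.
P25: r = 5.75; ranks 5–6 are 34, 41; interpolating gives 39.25.
P75: r = 15.25; ranks 15–16 are 230, 265; interpolating gives 238.75.
Difference: 238.75 − 39.25 = 199.5.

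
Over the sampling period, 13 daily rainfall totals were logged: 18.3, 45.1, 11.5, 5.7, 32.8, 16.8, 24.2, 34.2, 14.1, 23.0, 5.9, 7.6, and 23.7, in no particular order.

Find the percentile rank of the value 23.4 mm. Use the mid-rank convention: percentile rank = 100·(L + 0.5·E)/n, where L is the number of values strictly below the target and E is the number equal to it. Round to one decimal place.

61.5

Sorted: 5.7, 5.9, 7.6, 11.5, 14.1, 16.8, 18.3, 23.0, 23.7, 24.2, 32.8, 34.2, 45.1.
Count below 23.4: L = 8; count equal: E = 0; n = 13.
Percentile rank = 100·(8 + 0.5·0)/13 = 100·8/13 = 61.54.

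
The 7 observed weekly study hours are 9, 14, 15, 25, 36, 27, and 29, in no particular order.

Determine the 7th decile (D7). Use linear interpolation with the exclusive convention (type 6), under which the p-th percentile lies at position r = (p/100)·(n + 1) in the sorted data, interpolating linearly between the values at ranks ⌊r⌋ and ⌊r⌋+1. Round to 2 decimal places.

28.20

Sorted: 9, 14, 15, 25, 27, 29, 36.
n = 7.
r = (70/100)·(7 + 1) = 5.6.
Rank 5 is 27 and rank 6 is 29.
Interpolate: 27 + 0.6·(29 − 27) = 27 + 0.6·2 = 28.2.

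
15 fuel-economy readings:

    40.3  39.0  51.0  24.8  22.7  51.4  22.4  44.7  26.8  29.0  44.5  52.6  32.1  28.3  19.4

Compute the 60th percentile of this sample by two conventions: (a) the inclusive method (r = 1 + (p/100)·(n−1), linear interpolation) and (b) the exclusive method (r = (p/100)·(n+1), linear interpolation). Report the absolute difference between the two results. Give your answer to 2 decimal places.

Sorted: 19.4, 22.4, 22.7, 24.8, 26.8, 28.3, 29.0, 32.1, 39.0, 40.3, 44.5, 44.7, 51.0, 51.4, 52.6.
n = 15.
(a) r = 9.4; between ranks 9 (39.0) and 10 (40.3): 39.52.
(b) r = 9.6; between ranks 9 (39.0) and 10 (40.3): 39.78.
|39.52 − 39.78| = 0.26.

0.26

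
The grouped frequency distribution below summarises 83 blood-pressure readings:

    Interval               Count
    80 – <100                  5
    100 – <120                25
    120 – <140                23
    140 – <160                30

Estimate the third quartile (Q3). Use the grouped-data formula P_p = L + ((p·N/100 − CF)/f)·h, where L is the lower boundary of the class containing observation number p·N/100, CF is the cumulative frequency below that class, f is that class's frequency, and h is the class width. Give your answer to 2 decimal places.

N = 83; target position k = 75/100 · 83 = 62.25.
Cumulative frequencies: 5, 30, 53, 83.
Observation 62.25 falls in the class 140 – <160.
L = 140, CF = 53, f = 30, h = 20.
P75 = 140 + ((62.25 − 53)/30)·20 = 140 + 6.16667 = 146.167.

146.17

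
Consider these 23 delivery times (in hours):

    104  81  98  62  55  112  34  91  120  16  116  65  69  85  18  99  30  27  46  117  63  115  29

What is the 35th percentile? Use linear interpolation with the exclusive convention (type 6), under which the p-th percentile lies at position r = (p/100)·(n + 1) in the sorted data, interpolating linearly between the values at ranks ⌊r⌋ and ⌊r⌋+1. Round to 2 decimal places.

Sorted: 16, 18, 27, 29, 30, 34, 46, 55, 62, 63, 65, 69, 81, 85, 91, 98, 99, 104, 112, 115, 116, 117, 120.
n = 23.
r = (35/100)·(23 + 1) = 8.4.
Rank 8 is 55 and rank 9 is 62.
Interpolate: 55 + 0.4·(62 − 55) = 55 + 0.4·7 = 57.8.

57.80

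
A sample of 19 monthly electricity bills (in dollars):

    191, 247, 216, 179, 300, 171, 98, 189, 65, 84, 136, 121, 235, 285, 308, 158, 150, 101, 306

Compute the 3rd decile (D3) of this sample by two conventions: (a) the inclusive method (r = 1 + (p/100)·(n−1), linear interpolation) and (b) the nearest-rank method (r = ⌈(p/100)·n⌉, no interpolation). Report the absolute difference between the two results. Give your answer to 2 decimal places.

5.60

Sorted: 65, 84, 98, 101, 121, 136, 150, 158, 171, 179, 189, 191, 216, 235, 247, 285, 300, 306, 308.
n = 19.
(a) r = 6.4; between ranks 6 (136) and 7 (150): 141.6.
(b) the nearest-rank method: rank 6 → 136.
|141.6 − 136| = 5.6.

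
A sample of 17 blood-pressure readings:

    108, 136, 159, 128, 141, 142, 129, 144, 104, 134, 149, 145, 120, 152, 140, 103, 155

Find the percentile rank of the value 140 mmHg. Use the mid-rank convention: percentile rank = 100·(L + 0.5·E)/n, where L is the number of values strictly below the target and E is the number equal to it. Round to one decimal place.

Sorted: 103, 104, 108, 120, 128, 129, 134, 136, 140, 141, 142, 144, 145, 149, 152, 155, 159.
Count below 140: L = 8; count equal: E = 1; n = 17.
Percentile rank = 100·(8 + 0.5·1)/17 = 100·8.5/17 = 50.

50.0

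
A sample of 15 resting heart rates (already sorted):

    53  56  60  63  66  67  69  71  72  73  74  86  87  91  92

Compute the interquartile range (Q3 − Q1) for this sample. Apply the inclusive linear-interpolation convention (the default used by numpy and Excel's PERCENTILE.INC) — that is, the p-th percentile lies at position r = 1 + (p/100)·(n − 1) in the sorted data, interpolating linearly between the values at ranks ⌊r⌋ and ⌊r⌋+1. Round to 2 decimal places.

15.50

n = 15.
P25: r = 4.5; ranks 4–5 are 63, 66; interpolating gives 64.5.
P75: r = 11.5; ranks 11–12 are 74, 86; interpolating gives 80.
Difference: 80 − 64.5 = 15.5.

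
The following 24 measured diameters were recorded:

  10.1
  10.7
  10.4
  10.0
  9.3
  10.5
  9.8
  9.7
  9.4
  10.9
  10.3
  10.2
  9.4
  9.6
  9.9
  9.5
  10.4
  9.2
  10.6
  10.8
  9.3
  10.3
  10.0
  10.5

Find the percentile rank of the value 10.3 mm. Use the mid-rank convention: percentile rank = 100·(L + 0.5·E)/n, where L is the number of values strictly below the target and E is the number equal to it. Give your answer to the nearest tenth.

Sorted: 9.2, 9.3, 9.3, 9.4, 9.4, 9.5, 9.6, 9.7, 9.8, 9.9, 10.0, 10.0, 10.1, 10.2, 10.3, 10.3, 10.4, 10.4, 10.5, 10.5, 10.6, 10.7, 10.8, 10.9.
Count below 10.3: L = 14; count equal: E = 2; n = 24.
Percentile rank = 100·(14 + 0.5·2)/24 = 100·15/24 = 62.5.

62.5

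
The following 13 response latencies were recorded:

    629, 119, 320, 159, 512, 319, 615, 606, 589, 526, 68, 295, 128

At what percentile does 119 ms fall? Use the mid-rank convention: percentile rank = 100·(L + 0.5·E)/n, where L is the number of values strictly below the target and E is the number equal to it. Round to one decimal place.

11.5

Sorted: 68, 119, 128, 159, 295, 319, 320, 512, 526, 589, 606, 615, 629.
Count below 119: L = 1; count equal: E = 1; n = 13.
Percentile rank = 100·(1 + 0.5·1)/13 = 100·1.5/13 = 11.54.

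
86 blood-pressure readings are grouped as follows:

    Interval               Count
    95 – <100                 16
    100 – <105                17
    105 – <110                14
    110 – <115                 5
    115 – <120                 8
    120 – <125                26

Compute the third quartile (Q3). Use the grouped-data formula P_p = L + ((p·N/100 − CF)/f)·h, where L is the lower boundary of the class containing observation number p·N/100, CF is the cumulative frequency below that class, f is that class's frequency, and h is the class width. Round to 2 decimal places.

120.87

N = 86; target position k = 75/100 · 86 = 64.5.
Cumulative frequencies: 16, 33, 47, 52, 60, 86.
Observation 64.5 falls in the class 120 – <125.
L = 120, CF = 60, f = 26, h = 5.
P75 = 120 + ((64.5 − 60)/26)·5 = 120 + 0.865385 = 120.865.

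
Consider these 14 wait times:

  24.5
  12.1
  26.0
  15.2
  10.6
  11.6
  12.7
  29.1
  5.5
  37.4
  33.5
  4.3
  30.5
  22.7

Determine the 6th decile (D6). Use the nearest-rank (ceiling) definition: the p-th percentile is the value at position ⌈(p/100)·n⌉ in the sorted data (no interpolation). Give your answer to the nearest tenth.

24.5

Sorted: 4.3, 5.5, 10.6, 11.6, 12.1, 12.7, 15.2, 22.7, 24.5, 26.0, 29.1, 30.5, 33.5, 37.4.
n = 14.
Position = ⌈60/100 · 14⌉ = ⌈8.4⌉ = 9.
The value at rank 9 is 24.5.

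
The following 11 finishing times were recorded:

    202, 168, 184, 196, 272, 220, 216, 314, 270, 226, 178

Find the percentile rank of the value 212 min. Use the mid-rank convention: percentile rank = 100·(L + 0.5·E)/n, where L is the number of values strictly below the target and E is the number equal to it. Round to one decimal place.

45.5

Sorted: 168, 178, 184, 196, 202, 216, 220, 226, 270, 272, 314.
Count below 212: L = 5; count equal: E = 0; n = 11.
Percentile rank = 100·(5 + 0.5·0)/11 = 100·5/11 = 45.45.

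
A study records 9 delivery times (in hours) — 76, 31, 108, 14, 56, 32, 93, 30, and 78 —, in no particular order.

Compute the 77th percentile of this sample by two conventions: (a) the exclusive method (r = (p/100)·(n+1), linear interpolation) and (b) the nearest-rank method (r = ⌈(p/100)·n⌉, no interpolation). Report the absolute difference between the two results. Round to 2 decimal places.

10.50

Sorted: 14, 30, 31, 32, 56, 76, 78, 93, 108.
n = 9.
(a) r = 7.7; between ranks 7 (78) and 8 (93): 88.5.
(b) the nearest-rank method: rank 7 → 78.
|88.5 − 78| = 10.5.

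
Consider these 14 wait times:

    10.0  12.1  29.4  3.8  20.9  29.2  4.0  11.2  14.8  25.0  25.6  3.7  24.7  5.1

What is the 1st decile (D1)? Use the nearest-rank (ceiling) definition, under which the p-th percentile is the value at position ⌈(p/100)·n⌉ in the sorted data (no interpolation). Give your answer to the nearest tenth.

Sorted: 3.7, 3.8, 4.0, 5.1, 10.0, 11.2, 12.1, 14.8, 20.9, 24.7, 25.0, 25.6, 29.2, 29.4.
n = 14.
Position = ⌈10/100 · 14⌉ = ⌈1.4⌉ = 2.
The value at rank 2 is 3.8.

3.8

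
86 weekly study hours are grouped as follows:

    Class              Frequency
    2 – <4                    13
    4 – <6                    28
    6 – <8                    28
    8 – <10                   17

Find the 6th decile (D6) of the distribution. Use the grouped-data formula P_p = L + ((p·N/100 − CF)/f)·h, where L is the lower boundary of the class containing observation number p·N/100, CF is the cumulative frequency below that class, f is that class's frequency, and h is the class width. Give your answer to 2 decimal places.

N = 86; target position k = 60/100 · 86 = 51.6.
Cumulative frequencies: 13, 41, 69, 86.
Observation 51.6 falls in the class 6 – <8.
L = 6, CF = 41, f = 28, h = 2.
P60 = 6 + ((51.6 − 41)/28)·2 = 6 + 0.757143 = 6.75714.

6.76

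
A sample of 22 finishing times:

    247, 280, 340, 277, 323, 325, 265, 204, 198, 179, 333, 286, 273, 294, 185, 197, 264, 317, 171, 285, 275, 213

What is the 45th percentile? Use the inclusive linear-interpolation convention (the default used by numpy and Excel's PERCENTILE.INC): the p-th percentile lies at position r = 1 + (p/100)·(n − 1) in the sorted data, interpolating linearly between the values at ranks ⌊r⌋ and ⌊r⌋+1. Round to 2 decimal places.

Sorted: 171, 179, 185, 197, 198, 204, 213, 247, 264, 265, 273, 275, 277, 280, 285, 286, 294, 317, 323, 325, 333, 340.
n = 22.
r = 1 + (45/100)·(22 − 1) = 1 + 9.45 = 10.45.
Rank 10 is 265 and rank 11 is 273.
Interpolate: 265 + 0.45·(273 − 265) = 265 + 0.45·8 = 268.6.

268.60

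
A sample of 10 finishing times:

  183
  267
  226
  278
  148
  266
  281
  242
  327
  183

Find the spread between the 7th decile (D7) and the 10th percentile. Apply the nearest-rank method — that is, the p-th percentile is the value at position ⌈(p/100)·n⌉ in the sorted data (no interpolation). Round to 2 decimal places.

119.00

Sorted: 148, 183, 183, 226, 242, 266, 267, 278, 281, 327.
n = 10.
P10: rank ⌈10/100·10⌉ = 1 → 148.
P70: rank ⌈70/100·10⌉ = 7 → 267.
Difference: 267 − 148 = 119.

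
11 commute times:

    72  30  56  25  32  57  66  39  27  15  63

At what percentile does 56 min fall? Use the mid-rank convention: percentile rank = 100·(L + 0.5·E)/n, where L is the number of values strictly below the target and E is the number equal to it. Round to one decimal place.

Sorted: 15, 25, 27, 30, 32, 39, 56, 57, 63, 66, 72.
Count below 56: L = 6; count equal: E = 1; n = 11.
Percentile rank = 100·(6 + 0.5·1)/11 = 100·6.5/11 = 59.09.

59.1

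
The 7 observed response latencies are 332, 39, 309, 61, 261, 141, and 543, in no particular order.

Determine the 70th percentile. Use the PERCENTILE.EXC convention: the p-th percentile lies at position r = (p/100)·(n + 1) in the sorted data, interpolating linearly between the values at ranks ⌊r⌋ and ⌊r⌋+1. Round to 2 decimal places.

322.80

Sorted: 39, 61, 141, 261, 309, 332, 543.
n = 7.
r = (70/100)·(7 + 1) = 5.6.
Rank 5 is 309 and rank 6 is 332.
Interpolate: 309 + 0.6·(332 − 309) = 309 + 0.6·23 = 322.8.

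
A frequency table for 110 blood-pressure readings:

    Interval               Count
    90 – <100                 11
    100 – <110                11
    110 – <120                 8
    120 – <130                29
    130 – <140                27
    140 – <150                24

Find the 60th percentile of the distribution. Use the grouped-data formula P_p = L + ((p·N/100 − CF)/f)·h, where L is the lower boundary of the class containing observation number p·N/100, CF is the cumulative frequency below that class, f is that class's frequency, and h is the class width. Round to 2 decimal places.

132.59

N = 110; target position k = 60/100 · 110 = 66.
Cumulative frequencies: 11, 22, 30, 59, 86, 110.
Observation 66 falls in the class 130 – <140.
L = 130, CF = 59, f = 27, h = 10.
P60 = 130 + ((66 − 59)/27)·10 = 130 + 2.59259 = 132.593.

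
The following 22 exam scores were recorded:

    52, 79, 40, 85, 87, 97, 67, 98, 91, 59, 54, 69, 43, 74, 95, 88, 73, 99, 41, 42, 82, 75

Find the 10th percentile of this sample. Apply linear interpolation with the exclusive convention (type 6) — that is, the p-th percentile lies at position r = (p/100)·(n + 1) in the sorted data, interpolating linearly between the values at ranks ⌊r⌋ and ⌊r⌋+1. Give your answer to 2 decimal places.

Sorted: 40, 41, 42, 43, 52, 54, 59, 67, 69, 73, 74, 75, 79, 82, 85, 87, 88, 91, 95, 97, 98, 99.
n = 22.
r = (10/100)·(22 + 1) = 2.3.
Rank 2 is 41 and rank 3 is 42.
Interpolate: 41 + 0.3·(42 − 41) = 41 + 0.3·1 = 41.3.

41.30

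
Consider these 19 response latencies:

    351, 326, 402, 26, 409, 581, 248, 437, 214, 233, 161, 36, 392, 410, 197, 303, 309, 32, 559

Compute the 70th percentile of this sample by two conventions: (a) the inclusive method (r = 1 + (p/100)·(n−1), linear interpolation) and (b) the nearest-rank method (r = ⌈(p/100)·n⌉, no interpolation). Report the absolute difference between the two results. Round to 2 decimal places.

4.00

Sorted: 26, 32, 36, 161, 197, 214, 233, 248, 303, 309, 326, 351, 392, 402, 409, 410, 437, 559, 581.
n = 19.
(a) r = 13.6; between ranks 13 (392) and 14 (402): 398.
(b) the nearest-rank method: rank 14 → 402.
|398 − 402| = 4.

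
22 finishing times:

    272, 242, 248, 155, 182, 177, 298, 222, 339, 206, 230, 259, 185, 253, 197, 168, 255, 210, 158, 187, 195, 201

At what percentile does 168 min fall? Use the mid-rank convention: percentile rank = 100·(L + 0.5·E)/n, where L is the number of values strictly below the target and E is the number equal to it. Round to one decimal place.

Sorted: 155, 158, 168, 177, 182, 185, 187, 195, 197, 201, 206, 210, 222, 230, 242, 248, 253, 255, 259, 272, 298, 339.
Count below 168: L = 2; count equal: E = 1; n = 22.
Percentile rank = 100·(2 + 0.5·1)/22 = 100·2.5/22 = 11.36.

11.4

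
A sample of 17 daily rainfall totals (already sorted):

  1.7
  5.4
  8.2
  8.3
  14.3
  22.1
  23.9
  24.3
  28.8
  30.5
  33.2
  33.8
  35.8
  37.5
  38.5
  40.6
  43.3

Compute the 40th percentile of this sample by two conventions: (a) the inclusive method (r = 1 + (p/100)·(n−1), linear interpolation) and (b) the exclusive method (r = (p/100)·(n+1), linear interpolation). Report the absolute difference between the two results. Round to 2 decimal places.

0.08

n = 17.
(a) r = 7.4; between ranks 7 (23.9) and 8 (24.3): 24.06.
(b) r = 7.2; between ranks 7 (23.9) and 8 (24.3): 23.98.
|24.06 − 23.98| = 0.08.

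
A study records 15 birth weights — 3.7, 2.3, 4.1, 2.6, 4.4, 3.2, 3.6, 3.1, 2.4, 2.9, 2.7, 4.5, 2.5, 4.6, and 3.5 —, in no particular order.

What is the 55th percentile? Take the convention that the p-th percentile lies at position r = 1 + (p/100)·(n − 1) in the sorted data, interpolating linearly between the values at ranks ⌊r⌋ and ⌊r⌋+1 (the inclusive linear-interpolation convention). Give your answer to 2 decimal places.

Sorted: 2.3, 2.4, 2.5, 2.6, 2.7, 2.9, 3.1, 3.2, 3.5, 3.6, 3.7, 4.1, 4.4, 4.5, 4.6.
n = 15.
r = 1 + (55/100)·(15 − 1) = 1 + 7.7 = 8.7.
Rank 8 is 3.2 and rank 9 is 3.5.
Interpolate: 3.2 + 0.7·(3.5 − 3.2) = 3.2 + 0.7·0.3 = 3.41.

3.41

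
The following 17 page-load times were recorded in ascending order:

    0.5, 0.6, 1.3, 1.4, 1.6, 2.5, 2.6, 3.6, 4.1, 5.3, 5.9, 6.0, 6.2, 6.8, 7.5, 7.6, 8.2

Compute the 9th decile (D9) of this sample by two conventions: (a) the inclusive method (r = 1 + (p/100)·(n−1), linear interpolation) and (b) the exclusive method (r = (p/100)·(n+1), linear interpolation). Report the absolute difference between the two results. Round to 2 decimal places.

0.18

n = 17.
(a) r = 15.4; between ranks 15 (7.5) and 16 (7.6): 7.54.
(b) r = 16.2; between ranks 16 (7.6) and 17 (8.2): 7.72.
|7.54 − 7.72| = 0.18.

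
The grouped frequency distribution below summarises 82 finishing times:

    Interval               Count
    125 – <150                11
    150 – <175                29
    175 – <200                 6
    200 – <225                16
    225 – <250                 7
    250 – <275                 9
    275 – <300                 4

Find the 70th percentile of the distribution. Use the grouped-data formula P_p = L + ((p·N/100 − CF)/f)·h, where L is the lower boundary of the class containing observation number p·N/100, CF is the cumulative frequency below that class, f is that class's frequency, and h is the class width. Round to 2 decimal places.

N = 82; target position k = 70/100 · 82 = 57.4.
Cumulative frequencies: 11, 40, 46, 62, 69, 78, 82.
Observation 57.4 falls in the class 200 – <225.
L = 200, CF = 46, f = 16, h = 25.
P70 = 200 + ((57.4 − 46)/16)·25 = 200 + 17.8125 = 217.812.

217.81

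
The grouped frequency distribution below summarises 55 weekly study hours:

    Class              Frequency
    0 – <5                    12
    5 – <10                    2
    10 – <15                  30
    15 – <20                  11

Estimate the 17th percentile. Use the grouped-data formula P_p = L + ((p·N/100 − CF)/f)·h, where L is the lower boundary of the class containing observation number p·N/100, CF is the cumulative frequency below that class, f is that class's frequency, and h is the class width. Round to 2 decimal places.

3.90

N = 55; target position k = 17/100 · 55 = 9.35.
Cumulative frequencies: 12, 14, 44, 55.
Observation 9.35 falls in the class 0 – <5.
L = 0, CF = 0, f = 12, h = 5.
P17 = 0 + ((9.35 − 0)/12)·5 = 0 + 3.89583 = 3.89583.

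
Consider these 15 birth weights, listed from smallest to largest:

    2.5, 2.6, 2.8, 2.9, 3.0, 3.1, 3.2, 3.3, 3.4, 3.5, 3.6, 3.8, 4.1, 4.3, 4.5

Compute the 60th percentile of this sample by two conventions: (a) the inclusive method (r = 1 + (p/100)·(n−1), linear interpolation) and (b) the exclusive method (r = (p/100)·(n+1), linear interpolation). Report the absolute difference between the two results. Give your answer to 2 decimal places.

0.02

n = 15.
(a) r = 9.4; between ranks 9 (3.4) and 10 (3.5): 3.44.
(b) r = 9.6; between ranks 9 (3.4) and 10 (3.5): 3.46.
|3.44 − 3.46| = 0.02.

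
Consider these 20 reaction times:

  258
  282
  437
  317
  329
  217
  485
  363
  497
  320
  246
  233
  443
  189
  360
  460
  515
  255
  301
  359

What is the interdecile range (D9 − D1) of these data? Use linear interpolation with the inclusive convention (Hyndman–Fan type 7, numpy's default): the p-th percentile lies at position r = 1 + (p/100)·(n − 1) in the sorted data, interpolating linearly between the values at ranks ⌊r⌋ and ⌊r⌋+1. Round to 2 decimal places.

Sorted: 189, 217, 233, 246, 255, 258, 282, 301, 317, 320, 329, 359, 360, 363, 437, 443, 460, 485, 497, 515.
n = 20.
P10: r = 2.9; ranks 2–3 are 217, 233; interpolating gives 231.4.
P90: r = 18.1; ranks 18–19 are 485, 497; interpolating gives 486.2.
Difference: 486.2 − 231.4 = 254.8.

254.80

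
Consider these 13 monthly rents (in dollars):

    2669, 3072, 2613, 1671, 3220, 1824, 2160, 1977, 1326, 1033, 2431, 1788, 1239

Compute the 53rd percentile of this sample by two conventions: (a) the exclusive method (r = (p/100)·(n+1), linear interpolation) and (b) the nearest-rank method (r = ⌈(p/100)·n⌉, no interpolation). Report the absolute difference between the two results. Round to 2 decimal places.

76.86

Sorted: 1033, 1239, 1326, 1671, 1788, 1824, 1977, 2160, 2431, 2613, 2669, 3072, 3220.
n = 13.
(a) r = 7.42; between ranks 7 (1977) and 8 (2160): 2053.86.
(b) the nearest-rank method: rank 7 → 1977.
|2053.86 − 1977| = 76.86.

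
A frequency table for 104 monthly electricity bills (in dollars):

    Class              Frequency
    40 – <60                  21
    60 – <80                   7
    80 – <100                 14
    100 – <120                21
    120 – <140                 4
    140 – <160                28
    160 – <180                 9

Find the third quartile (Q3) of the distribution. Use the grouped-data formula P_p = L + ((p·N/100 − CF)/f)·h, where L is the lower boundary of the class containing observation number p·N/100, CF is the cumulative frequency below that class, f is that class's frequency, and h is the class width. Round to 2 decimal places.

N = 104; target position k = 75/100 · 104 = 78.
Cumulative frequencies: 21, 28, 42, 63, 67, 95, 104.
Observation 78 falls in the class 140 – <160.
L = 140, CF = 67, f = 28, h = 20.
P75 = 140 + ((78 − 67)/28)·20 = 140 + 7.85714 = 147.857.

147.86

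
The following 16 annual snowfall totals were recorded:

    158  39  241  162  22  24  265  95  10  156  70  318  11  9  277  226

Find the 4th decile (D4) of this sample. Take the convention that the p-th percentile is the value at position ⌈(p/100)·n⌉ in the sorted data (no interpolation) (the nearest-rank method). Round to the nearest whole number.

Sorted: 9, 10, 11, 22, 24, 39, 70, 95, 156, 158, 162, 226, 241, 265, 277, 318.
n = 16.
Position = ⌈40/100 · 16⌉ = ⌈6.4⌉ = 7.
The value at rank 7 is 70.

70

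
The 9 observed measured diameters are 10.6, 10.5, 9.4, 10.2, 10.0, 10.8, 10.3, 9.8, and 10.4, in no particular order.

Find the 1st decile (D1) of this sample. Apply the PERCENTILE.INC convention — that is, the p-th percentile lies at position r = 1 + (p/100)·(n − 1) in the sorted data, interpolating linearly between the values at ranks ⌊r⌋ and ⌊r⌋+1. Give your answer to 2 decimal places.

Sorted: 9.4, 9.8, 10.0, 10.2, 10.3, 10.4, 10.5, 10.6, 10.8.
n = 9.
r = 1 + (10/100)·(9 − 1) = 1 + 0.8 = 1.8.
Rank 1 is 9.4 and rank 2 is 9.8.
Interpolate: 9.4 + 0.8·(9.8 − 9.4) = 9.4 + 0.8·0.4 = 9.72.

9.72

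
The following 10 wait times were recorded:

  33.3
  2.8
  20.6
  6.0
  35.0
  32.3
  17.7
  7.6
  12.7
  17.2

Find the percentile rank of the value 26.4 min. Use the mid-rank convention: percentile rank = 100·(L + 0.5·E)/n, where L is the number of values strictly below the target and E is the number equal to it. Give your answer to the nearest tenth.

70.0

Sorted: 2.8, 6.0, 7.6, 12.7, 17.2, 17.7, 20.6, 32.3, 33.3, 35.0.
Count below 26.4: L = 7; count equal: E = 0; n = 10.
Percentile rank = 100·(7 + 0.5·0)/10 = 100·7/10 = 70.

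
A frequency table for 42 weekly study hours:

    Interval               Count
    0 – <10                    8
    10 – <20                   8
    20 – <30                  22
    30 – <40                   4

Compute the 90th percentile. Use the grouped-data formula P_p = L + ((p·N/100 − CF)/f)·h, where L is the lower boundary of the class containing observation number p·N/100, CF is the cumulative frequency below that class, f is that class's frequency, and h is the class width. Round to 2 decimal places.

29.91

N = 42; target position k = 90/100 · 42 = 37.8.
Cumulative frequencies: 8, 16, 38, 42.
Observation 37.8 falls in the class 20 – <30.
L = 20, CF = 16, f = 22, h = 10.
P90 = 20 + ((37.8 − 16)/22)·10 = 20 + 9.90909 = 29.9091.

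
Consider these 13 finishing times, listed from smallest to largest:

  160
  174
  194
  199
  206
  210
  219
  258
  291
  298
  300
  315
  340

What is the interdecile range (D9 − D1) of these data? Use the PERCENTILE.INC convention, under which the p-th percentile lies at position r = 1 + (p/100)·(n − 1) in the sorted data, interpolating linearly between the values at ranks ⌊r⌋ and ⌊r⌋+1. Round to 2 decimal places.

n = 13.
P10: r = 2.2; ranks 2–3 are 174, 194; interpolating gives 178.
P90: r = 11.8; ranks 11–12 are 300, 315; interpolating gives 312.
Difference: 312 − 178 = 134.

134.00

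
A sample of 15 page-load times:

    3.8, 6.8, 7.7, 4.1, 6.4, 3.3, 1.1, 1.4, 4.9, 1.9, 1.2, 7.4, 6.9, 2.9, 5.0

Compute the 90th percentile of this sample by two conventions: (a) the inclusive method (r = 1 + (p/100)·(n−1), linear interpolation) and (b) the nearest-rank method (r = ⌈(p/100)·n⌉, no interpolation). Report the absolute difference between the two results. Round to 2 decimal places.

0.20

Sorted: 1.1, 1.2, 1.4, 1.9, 2.9, 3.3, 3.8, 4.1, 4.9, 5.0, 6.4, 6.8, 6.9, 7.4, 7.7.
n = 15.
(a) r = 13.6; between ranks 13 (6.9) and 14 (7.4): 7.2.
(b) the nearest-rank method: rank 14 → 7.4.
|7.2 − 7.4| = 0.2.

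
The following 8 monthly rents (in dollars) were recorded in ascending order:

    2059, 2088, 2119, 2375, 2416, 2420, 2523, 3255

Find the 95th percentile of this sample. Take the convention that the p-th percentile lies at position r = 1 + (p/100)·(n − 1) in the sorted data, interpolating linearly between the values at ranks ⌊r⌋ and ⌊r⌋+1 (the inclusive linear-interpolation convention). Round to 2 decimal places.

n = 8.
r = 1 + (95/100)·(8 − 1) = 1 + 6.65 = 7.65.
Rank 7 is 2523 and rank 8 is 3255.
Interpolate: 2523 + 0.65·(3255 − 2523) = 2523 + 0.65·732 = 2998.8.

2998.80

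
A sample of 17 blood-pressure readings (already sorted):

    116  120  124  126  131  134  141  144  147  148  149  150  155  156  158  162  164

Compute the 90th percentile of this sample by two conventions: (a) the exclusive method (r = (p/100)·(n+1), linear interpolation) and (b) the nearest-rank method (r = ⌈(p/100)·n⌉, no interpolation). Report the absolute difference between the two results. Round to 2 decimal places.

0.40

n = 17.
(a) r = 16.2; between ranks 16 (162) and 17 (164): 162.4.
(b) the nearest-rank method: rank 16 → 162.
|162.4 − 162| = 0.4.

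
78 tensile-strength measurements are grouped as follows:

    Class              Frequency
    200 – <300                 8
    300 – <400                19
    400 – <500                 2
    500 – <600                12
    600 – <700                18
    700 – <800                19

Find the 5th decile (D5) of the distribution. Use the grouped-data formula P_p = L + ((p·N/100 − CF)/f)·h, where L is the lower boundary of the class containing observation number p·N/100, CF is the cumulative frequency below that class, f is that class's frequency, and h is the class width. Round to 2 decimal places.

N = 78; target position k = 50/100 · 78 = 39.
Cumulative frequencies: 8, 27, 29, 41, 59, 78.
Observation 39 falls in the class 500 – <600.
L = 500, CF = 29, f = 12, h = 100.
P50 = 500 + ((39 − 29)/12)·100 = 500 + 83.3333 = 583.333.

583.33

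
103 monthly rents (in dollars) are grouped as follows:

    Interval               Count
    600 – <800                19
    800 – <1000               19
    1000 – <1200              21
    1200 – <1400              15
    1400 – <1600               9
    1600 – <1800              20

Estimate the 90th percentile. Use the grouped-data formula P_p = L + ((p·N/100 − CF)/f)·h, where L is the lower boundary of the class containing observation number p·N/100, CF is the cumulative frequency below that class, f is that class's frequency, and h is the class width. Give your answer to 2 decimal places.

1697.00

N = 103; target position k = 90/100 · 103 = 92.7.
Cumulative frequencies: 19, 38, 59, 74, 83, 103.
Observation 92.7 falls in the class 1600 – <1800.
L = 1600, CF = 83, f = 20, h = 200.
P90 = 1600 + ((92.7 − 83)/20)·200 = 1600 + 97 = 1697.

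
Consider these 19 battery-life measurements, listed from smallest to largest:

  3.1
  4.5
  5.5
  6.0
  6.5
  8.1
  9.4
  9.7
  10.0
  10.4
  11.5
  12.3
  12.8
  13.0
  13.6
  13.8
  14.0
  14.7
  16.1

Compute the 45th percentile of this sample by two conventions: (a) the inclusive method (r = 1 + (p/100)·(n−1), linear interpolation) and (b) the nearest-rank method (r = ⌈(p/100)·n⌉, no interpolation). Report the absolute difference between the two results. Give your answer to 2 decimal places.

n = 19.
(a) r = 9.1; between ranks 9 (10.0) and 10 (10.4): 10.04.
(b) the nearest-rank method: rank 9 → 10.
|10.04 − 10| = 0.04.

0.04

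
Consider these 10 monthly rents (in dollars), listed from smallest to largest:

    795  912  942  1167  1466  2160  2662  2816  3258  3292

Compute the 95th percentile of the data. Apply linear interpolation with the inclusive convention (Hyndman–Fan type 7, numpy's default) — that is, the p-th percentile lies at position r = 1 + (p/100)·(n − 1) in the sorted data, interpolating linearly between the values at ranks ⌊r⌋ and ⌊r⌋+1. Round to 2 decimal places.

n = 10.
r = 1 + (95/100)·(10 − 1) = 1 + 8.55 = 9.55.
Rank 9 is 3258 and rank 10 is 3292.
Interpolate: 3258 + 0.55·(3292 − 3258) = 3258 + 0.55·34 = 3276.7.

3276.70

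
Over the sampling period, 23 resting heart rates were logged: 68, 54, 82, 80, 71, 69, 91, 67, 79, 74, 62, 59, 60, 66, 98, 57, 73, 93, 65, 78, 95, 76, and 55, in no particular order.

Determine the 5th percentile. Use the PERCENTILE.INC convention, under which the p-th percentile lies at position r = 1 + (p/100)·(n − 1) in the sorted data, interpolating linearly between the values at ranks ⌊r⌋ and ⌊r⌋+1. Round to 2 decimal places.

55.20

Sorted: 54, 55, 57, 59, 60, 62, 65, 66, 67, 68, 69, 71, 73, 74, 76, 78, 79, 80, 82, 91, 93, 95, 98.
n = 23.
r = 1 + (5/100)·(23 − 1) = 1 + 1.1 = 2.1.
Rank 2 is 55 and rank 3 is 57.
Interpolate: 55 + 0.1·(57 − 55) = 55 + 0.1·2 = 55.2.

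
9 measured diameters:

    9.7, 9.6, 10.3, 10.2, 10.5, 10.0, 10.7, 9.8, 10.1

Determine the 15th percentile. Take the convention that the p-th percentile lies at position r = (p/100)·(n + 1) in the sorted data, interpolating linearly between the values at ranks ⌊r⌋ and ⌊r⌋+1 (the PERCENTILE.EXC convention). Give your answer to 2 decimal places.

Sorted: 9.6, 9.7, 9.8, 10.0, 10.1, 10.2, 10.3, 10.5, 10.7.
n = 9.
r = (15/100)·(9 + 1) = 1.5.
Rank 1 is 9.6 and rank 2 is 9.7.
Interpolate: 9.6 + 0.5·(9.7 − 9.6) = 9.6 + 0.5·0.1 = 9.65.

9.65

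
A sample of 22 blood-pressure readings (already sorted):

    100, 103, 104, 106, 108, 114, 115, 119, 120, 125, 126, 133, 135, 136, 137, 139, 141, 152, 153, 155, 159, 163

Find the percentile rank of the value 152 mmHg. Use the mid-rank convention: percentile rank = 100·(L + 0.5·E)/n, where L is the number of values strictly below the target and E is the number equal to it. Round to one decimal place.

Count below 152: L = 17; count equal: E = 1; n = 22.
Percentile rank = 100·(17 + 0.5·1)/22 = 100·17.5/22 = 79.55.

79.5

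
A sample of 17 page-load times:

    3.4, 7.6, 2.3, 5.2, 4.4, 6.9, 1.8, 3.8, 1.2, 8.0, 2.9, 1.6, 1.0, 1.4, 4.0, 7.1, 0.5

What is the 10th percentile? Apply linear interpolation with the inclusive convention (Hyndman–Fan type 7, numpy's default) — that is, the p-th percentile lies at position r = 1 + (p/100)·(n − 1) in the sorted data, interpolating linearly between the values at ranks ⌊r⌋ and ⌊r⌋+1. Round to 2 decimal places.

1.12

Sorted: 0.5, 1.0, 1.2, 1.4, 1.6, 1.8, 2.3, 2.9, 3.4, 3.8, 4.0, 4.4, 5.2, 6.9, 7.1, 7.6, 8.0.
n = 17.
r = 1 + (10/100)·(17 − 1) = 1 + 1.6 = 2.6.
Rank 2 is 1.0 and rank 3 is 1.2.
Interpolate: 1.0 + 0.6·(1.2 − 1.0) = 1.0 + 0.6·0.2 = 1.12.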